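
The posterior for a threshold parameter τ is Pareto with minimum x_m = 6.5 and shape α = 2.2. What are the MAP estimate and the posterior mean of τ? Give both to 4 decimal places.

The Pareto density is strictly decreasing on [x_m, ∞), so the mode is x_m = 6.5000.
Mean = α·x_m/(α−1) = 2.2·6.5/1.2 = 11.9167.
Right-skewed posterior ⇒ mode < mean.

τ_MAP = 6.5000, E[τ|data] = 11.9167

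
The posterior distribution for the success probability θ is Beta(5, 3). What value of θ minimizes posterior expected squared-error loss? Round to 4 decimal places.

Mode = (5−1)/(5+3−2) = 4/6 = 0.6667.
Mean = 5/(5+3) = 5/8 = 0.6250.
Squared-error loss ⇒ the optimal estimator is the posterior mean.

0.6250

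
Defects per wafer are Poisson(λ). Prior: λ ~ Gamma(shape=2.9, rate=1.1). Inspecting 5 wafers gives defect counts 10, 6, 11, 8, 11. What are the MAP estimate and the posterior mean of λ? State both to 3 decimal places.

Σ counts = 46. Posterior: Gamma(shape = 2.9+46 = 48.9, rate = 1.1+5 = 6.1).
Mode = (α−1)/β = 47.9/6.1 = 7.852.
Mean = α/β = 48.9/6.1 = 8.016.

λ_MAP = 7.852, E[λ|data] = 8.016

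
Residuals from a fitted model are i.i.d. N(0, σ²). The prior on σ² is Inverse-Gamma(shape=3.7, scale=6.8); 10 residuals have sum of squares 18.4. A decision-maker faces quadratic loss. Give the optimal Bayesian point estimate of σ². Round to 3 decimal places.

2.078

Posterior: Inverse-Gamma(shape = 3.7+10/2 = 8.7, scale = 6.8+18.4/2 = 16.0).
Mode = β/(α+1) = 16.0/9.7 = 1.649.
Mean = β/(α−1) = 16.0/7.7 = 2.078.
Quadratic loss ⇒ the optimal estimator is the posterior mean.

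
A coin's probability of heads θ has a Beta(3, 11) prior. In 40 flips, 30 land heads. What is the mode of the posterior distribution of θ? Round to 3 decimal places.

0.615

Posterior: Beta(3+30, 11+10) = Beta(33, 21).
Mode = (33−1)/(33+21−2) = 32/52 = 0.615.
Mean = 33/(33+21) = 33/54 = 0.611.
This is the posterior mode — the MAP estimate.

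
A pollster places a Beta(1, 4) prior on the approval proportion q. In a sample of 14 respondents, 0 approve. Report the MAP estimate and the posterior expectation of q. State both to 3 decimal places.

Posterior: Beta(1+0, 4+14) = Beta(1, 18).
Since α = 1 ≤ 1 and β > 1, the Beta density is monotone decreasing on [0,1]; the mode is at 0.
Mean = 1/(1+18) = 0.053.

MAP: 0.000. Posterior mean: 0.053.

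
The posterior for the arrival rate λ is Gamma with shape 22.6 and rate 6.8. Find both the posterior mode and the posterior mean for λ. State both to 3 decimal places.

MAP = 3.176, posterior mean = 3.324

Mode = (α−1)/β = 21.6/6.8 = 3.176.
Mean = α/β = 22.6/6.8 = 3.324.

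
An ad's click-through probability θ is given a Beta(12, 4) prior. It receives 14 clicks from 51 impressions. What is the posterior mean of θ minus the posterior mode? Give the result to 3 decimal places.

0.003

Posterior: Beta(12+14, 4+37) = Beta(26, 41).
Mode = (26−1)/(26+41−2) = 25/65 = 0.385.
Mean = 26/(26+41) = 26/67 = 0.388.
Difference = 0.388 − 0.385 = 0.003.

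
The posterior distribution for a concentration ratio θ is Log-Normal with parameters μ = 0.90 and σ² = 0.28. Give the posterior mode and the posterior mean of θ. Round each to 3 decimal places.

θ_MAP = 1.859, E[θ|data] = 2.829

Mode = exp(μ − σ²) = exp(0.62) = 1.859.
Mean = exp(μ + σ²/2) = exp(1.040) = 2.829.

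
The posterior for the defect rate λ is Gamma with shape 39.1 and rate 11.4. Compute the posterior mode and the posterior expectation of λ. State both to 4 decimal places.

Mode = (α−1)/β = 38.1/11.4 = 3.3421.
Mean = α/β = 39.1/11.4 = 3.4298.

MAP = 3.3421, posterior mean = 3.4298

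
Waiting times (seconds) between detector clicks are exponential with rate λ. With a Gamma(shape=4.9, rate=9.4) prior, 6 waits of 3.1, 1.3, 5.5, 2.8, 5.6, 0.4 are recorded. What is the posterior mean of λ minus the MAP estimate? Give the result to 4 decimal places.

Σ times = 18.7. Posterior: Gamma(shape = 4.9+6 = 10.9, rate = 9.4+18.7 = 28.1).
Mode = (α−1)/β = 9.9/28.1 = 0.3523.
Mean = α/β = 10.9/28.1 = 0.3879.
Difference = 0.3879 − 0.3523 = 0.0356.
Mean > mode: the posterior has a right tail.

0.0356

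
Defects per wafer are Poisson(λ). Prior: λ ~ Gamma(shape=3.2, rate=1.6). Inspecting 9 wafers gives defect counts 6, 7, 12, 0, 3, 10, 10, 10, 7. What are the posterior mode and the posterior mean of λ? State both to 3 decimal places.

MAP = 6.340, posterior mean = 6.434

Σ counts = 65. Posterior: Gamma(shape = 3.2+65 = 68.2, rate = 1.6+9 = 10.6).
Mode = (α−1)/β = 67.2/10.6 = 6.340.
Mean = α/β = 68.2/10.6 = 6.434.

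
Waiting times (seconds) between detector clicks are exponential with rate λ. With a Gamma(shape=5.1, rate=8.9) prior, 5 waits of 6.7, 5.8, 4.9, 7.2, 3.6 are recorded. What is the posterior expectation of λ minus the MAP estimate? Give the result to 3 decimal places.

0.027

Σ times = 28.2. Posterior: Gamma(shape = 5.1+5 = 10.1, rate = 8.9+28.2 = 37.1).
Mode = (α−1)/β = 9.1/37.1 = 0.245.
Mean = α/β = 10.1/37.1 = 0.272.
Difference = 0.272 − 0.245 = 0.027.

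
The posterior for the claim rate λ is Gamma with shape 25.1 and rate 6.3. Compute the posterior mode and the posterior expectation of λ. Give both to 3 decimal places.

Mode = (α−1)/β = 24.1/6.3 = 3.825.
Mean = α/β = 25.1/6.3 = 3.984.

MAP = 3.825; posterior mean = 3.984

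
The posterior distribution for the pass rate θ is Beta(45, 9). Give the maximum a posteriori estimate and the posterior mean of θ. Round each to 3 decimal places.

MAP: 0.846. Posterior mean: 0.833.

Mode = (45−1)/(45+9−2) = 44/52 = 0.846.
Mean = 45/(45+9) = 45/54 = 0.833.
The mean is pulled below the mode by the posterior's left skew.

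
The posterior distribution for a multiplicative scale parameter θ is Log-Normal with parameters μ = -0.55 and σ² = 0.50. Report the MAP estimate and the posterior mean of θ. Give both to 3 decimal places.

Mode = exp(μ − σ²) = exp(-1.05) = 0.350.
Mean = exp(μ + σ²/2) = exp(-0.300) = 0.741.
The mean is pulled above the mode by the posterior's right skew.

MAP estimate = 0.350, posterior mean = 0.741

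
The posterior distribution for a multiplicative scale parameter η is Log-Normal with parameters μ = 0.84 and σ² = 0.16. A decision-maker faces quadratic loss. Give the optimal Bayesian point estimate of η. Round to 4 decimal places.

Mode = exp(μ − σ²) = exp(0.68) = 1.9739.
Mean = exp(μ + σ²/2) = exp(0.920) = 2.5093.
Quadratic loss ⇒ the optimal estimator is the posterior mean.

2.5093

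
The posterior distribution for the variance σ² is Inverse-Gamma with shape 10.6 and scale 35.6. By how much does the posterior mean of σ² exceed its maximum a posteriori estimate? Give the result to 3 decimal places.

Mode = β/(α+1) = 35.6/11.6 = 3.069.
Mean = β/(α−1) = 35.6/9.6 = 3.708.
Difference = 3.708 − 3.069 = 0.639.

0.639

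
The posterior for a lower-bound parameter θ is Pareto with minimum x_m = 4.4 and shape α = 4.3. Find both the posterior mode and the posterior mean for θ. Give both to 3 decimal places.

The Pareto density is strictly decreasing on [x_m, ∞), so the mode is x_m = 4.400.
Mean = α·x_m/(α−1) = 4.3·4.4/3.3 = 5.733.

MAP = 4.400, posterior mean = 5.733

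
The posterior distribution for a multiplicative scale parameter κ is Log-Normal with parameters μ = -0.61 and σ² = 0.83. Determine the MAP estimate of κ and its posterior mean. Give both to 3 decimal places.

MAP estimate = 0.237, posterior mean = 0.823

Mode = exp(μ − σ²) = exp(-1.44) = 0.237.
Mean = exp(μ + σ²/2) = exp(-0.195) = 0.823.
Right-skewed posterior ⇒ mode < mean.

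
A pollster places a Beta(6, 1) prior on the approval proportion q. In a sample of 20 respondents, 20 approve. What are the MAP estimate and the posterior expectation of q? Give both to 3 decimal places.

Posterior: Beta(6+20, 1+0) = Beta(26, 1).
Since β = 1 ≤ 1 and α > 1, the Beta density is monotone increasing on [0,1]; the mode is at 1.
Mean = 26/(26+1) = 0.963.

MAP estimate = 1.000, posterior expectation = 0.963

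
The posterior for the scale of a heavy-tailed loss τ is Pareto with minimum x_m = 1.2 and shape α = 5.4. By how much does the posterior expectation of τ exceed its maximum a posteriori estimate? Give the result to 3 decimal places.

The Pareto density is strictly decreasing on [x_m, ∞), so the mode is x_m = 1.200.
Mean = α·x_m/(α−1) = 5.4·1.2/4.4 = 1.473.
Difference = 1.473 − 1.200 = 0.273.

0.273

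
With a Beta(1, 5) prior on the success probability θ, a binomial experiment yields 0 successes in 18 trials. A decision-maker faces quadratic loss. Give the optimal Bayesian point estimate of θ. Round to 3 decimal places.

0.042

Posterior: Beta(1+0, 5+18) = Beta(1, 23).
Since α = 1 ≤ 1 and β > 1, the Beta density is monotone decreasing on [0,1]; the mode is at 0.
Mean = 1/(1+23) = 0.042.
Quadratic loss ⇒ the optimal estimator is the posterior mean.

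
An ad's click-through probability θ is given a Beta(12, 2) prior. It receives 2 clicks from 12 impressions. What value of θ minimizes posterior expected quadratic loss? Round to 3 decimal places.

0.538

Posterior: Beta(12+2, 2+10) = Beta(14, 12).
Mode = (14−1)/(14+12−2) = 13/24 = 0.542.
Mean = 14/(14+12) = 14/26 = 0.538.
Quadratic loss ⇒ the optimal estimator is the posterior mean.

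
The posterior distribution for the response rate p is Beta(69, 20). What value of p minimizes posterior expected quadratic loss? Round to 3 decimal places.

0.775

Mode = (69−1)/(69+20−2) = 68/87 = 0.782.
Mean = 69/(69+20) = 69/89 = 0.775.
Quadratic loss ⇒ the optimal estimator is the posterior mean.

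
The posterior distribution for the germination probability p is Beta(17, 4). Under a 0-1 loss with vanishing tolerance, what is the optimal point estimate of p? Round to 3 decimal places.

Mode = (17−1)/(17+4−2) = 16/19 = 0.842.
Mean = 17/(17+4) = 17/21 = 0.810.
This is the posterior mode — the MAP estimate.

0.842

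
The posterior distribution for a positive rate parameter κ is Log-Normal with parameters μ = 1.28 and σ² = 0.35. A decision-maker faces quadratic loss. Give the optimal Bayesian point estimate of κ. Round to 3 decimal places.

4.284

Mode = exp(μ − σ²) = exp(0.93) = 2.535.
Mean = exp(μ + σ²/2) = exp(1.455) = 4.284.
Quadratic loss ⇒ the optimal estimator is the posterior mean.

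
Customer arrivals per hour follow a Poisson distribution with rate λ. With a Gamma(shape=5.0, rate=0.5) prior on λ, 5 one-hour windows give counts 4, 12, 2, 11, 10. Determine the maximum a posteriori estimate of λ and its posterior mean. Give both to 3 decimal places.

Σ counts = 39. Posterior: Gamma(shape = 5.0+39 = 44.0, rate = 0.5+5 = 5.5).
Mode = (α−1)/β = 43.0/5.5 = 7.818.
Mean = α/β = 44.0/5.5 = 8.000.
Mean > mode: the posterior has a right tail.

maximum a posteriori estimate = 7.818, posterior mean = 8.000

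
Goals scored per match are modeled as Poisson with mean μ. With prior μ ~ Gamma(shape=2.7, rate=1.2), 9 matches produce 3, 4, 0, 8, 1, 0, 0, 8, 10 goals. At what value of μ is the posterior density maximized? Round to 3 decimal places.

Σ counts = 34. Posterior: Gamma(shape = 2.7+34 = 36.7, rate = 1.2+9 = 10.2).
Mode = (α−1)/β = 35.7/10.2 = 3.500.
Mean = α/β = 36.7/10.2 = 3.598.
This is the posterior mode — the MAP estimate.

3.500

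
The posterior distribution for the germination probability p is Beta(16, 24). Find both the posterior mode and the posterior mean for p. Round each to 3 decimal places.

Mode = (16−1)/(16+24−2) = 15/38 = 0.395.
Mean = 16/(16+24) = 16/40 = 0.400.
The posterior is right-skewed, so the mean exceeds the mode.

MAP = 0.395; posterior mean = 0.400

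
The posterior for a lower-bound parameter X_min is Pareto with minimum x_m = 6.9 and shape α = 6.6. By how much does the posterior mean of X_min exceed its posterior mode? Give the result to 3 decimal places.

The Pareto density is strictly decreasing on [x_m, ∞), so the mode is x_m = 6.900.
Mean = α·x_m/(α−1) = 6.6·6.9/5.6 = 8.132.
Difference = 8.132 − 6.900 = 1.232.
The posterior is right-skewed, so the mean exceeds the mode.

1.232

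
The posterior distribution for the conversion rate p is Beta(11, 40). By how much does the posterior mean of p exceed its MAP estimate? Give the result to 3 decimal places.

0.012

Mode = (11−1)/(11+40−2) = 10/49 = 0.204.
Mean = 11/(11+40) = 11/51 = 0.216.
Difference = 0.216 − 0.204 = 0.012.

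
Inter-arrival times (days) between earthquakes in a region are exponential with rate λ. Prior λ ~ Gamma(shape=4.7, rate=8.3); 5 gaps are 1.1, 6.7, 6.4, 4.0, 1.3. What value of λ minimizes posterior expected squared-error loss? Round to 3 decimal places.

0.349

Σ times = 19.5. Posterior: Gamma(shape = 4.7+5 = 9.7, rate = 8.3+19.5 = 27.8).
Mode = (α−1)/β = 8.7/27.8 = 0.313.
Mean = α/β = 9.7/27.8 = 0.349.
Squared-error loss ⇒ the optimal estimator is the posterior mean.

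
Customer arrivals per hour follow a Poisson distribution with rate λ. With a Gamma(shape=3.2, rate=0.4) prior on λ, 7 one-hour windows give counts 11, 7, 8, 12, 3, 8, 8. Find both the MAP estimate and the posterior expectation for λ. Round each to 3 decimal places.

Σ counts = 57. Posterior: Gamma(shape = 3.2+57 = 60.2, rate = 0.4+7 = 7.4).
Mode = (α−1)/β = 59.2/7.4 = 8.000.
Mean = α/β = 60.2/7.4 = 8.135.

MAP = 8.000, posterior mean = 8.135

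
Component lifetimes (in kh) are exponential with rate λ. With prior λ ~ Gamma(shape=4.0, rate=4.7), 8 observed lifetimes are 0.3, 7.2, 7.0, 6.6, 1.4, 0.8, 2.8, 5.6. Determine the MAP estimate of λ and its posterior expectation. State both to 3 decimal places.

Σ times = 31.7. Posterior: Gamma(shape = 4.0+8 = 12.0, rate = 4.7+31.7 = 36.4).
Mode = (α−1)/β = 11.0/36.4 = 0.302.
Mean = α/β = 12.0/36.4 = 0.330.
Right-skewed posterior ⇒ mode < mean.

MAP = 0.302, posterior mean = 0.330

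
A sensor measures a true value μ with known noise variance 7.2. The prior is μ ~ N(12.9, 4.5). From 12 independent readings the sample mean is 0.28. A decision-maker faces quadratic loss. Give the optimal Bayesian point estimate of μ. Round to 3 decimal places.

Posterior for μ is Normal. Precision-weighted mean: (1/4.5·12.9 + 12/7.2·0.28) / (1/4.5 + 12/7.2) = 1.765.
A Normal posterior is symmetric, so mode = mean.
Quadratic loss ⇒ the optimal estimator is the posterior mean.

1.765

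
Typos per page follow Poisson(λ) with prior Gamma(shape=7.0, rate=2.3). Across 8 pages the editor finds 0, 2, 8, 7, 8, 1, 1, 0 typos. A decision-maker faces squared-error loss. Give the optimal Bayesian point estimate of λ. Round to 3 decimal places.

Σ counts = 27. Posterior: Gamma(shape = 7.0+27 = 34.0, rate = 2.3+8 = 10.3).
Mode = (α−1)/β = 33.0/10.3 = 3.204.
Mean = α/β = 34.0/10.3 = 3.301.
Squared-error loss ⇒ the optimal estimator is the posterior mean.

3.301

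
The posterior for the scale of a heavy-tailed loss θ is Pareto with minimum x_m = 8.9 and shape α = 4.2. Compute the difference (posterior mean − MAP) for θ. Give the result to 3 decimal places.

The Pareto density is strictly decreasing on [x_m, ∞), so the mode is x_m = 8.900.
Mean = α·x_m/(α−1) = 4.2·8.9/3.2 = 11.681.
Difference = 11.681 − 8.900 = 2.781.
The mean is pulled above the mode by the posterior's right skew.

2.781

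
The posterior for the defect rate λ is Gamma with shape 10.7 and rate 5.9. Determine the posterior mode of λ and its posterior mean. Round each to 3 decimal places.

Mode = (α−1)/β = 9.7/5.9 = 1.644.
Mean = α/β = 10.7/5.9 = 1.814.
The mean is pulled above the mode by the posterior's right skew.

MAP: 1.644. Posterior mean: 1.814.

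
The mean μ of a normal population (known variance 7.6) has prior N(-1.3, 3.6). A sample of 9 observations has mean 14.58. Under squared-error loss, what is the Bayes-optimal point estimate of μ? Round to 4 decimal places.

Posterior for μ is Normal. Precision-weighted mean: (1/3.6·-1.3 + 9/7.6·14.58) / (1/3.6 + 9/7.6) = 11.5628.
A Normal posterior is symmetric, so mode = mean.
Squared-error loss ⇒ the optimal estimator is the posterior mean.

11.5628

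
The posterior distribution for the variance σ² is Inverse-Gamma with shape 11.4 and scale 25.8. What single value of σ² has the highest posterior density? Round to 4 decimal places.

Mode = β/(α+1) = 25.8/12.4 = 2.0806.
Mean = β/(α−1) = 25.8/10.4 = 2.4808.
This is the posterior mode — the MAP estimate.

2.0806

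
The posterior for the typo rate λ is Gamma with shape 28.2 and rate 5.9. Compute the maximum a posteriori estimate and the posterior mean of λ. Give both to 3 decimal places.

Mode = (α−1)/β = 27.2/5.9 = 4.610.
Mean = α/β = 28.2/5.9 = 4.780.
Right-skewed posterior ⇒ mode < mean.

MAP = 4.610; posterior mean = 4.780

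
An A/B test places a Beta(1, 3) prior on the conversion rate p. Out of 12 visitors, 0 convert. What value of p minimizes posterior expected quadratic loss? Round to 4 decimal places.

0.0625

Posterior: Beta(1+0, 3+12) = Beta(1, 15).
Since α = 1 ≤ 1 and β > 1, the Beta density is monotone decreasing on [0,1]; the mode is at 0.
Mean = 1/(1+15) = 0.0625.
Quadratic loss ⇒ the optimal estimator is the posterior mean.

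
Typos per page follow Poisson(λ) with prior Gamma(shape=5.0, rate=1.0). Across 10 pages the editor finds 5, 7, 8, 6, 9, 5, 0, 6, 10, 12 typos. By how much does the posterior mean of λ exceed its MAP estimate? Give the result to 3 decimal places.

0.091

Σ counts = 68. Posterior: Gamma(shape = 5.0+68 = 73.0, rate = 1.0+10 = 11.0).
Mode = (α−1)/β = 72.0/11.0 = 6.545.
Mean = α/β = 73.0/11.0 = 6.636.
Difference = 6.636 − 6.545 = 0.091.
The mean is pulled above the mode by the posterior's right skew.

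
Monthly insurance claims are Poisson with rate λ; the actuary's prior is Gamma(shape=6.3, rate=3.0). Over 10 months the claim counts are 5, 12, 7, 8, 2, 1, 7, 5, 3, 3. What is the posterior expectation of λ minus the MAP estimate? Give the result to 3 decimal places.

Σ counts = 53. Posterior: Gamma(shape = 6.3+53 = 59.3, rate = 3.0+10 = 13.0).
Mode = (α−1)/β = 58.3/13.0 = 4.485.
Mean = α/β = 59.3/13.0 = 4.562.
Difference = 4.562 − 4.485 = 0.077.
Right-skewed posterior ⇒ mode < mean.

0.077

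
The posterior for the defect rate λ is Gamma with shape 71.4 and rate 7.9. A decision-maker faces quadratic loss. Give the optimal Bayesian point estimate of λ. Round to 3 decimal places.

Mode = (α−1)/β = 70.4/7.9 = 8.911.
Mean = α/β = 71.4/7.9 = 9.038.
Quadratic loss ⇒ the optimal estimator is the posterior mean.

9.038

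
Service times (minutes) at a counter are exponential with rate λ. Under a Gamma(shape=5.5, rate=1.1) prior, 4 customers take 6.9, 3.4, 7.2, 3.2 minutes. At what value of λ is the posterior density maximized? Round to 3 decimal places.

Σ times = 20.7. Posterior: Gamma(shape = 5.5+4 = 9.5, rate = 1.1+20.7 = 21.8).
Mode = (α−1)/β = 8.5/21.8 = 0.390.
Mean = α/β = 9.5/21.8 = 0.436.
This is the posterior mode — the MAP estimate.

0.390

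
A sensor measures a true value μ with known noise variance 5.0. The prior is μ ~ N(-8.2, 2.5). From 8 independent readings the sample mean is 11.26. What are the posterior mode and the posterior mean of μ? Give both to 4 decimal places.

MAP = 7.3680; posterior mean = 7.3680

Posterior for μ is Normal. Precision-weighted mean: (1/2.5·-8.2 + 8/5.0·11.26) / (1/2.5 + 8/5.0) = 7.3680.
A Normal posterior is symmetric, so mode = mean.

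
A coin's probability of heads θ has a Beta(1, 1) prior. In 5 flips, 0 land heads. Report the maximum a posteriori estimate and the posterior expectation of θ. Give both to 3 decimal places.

maximum a posteriori estimate = 0.000, posterior expectation = 0.143

Posterior: Beta(1+0, 1+5) = Beta(1, 6).
Since α = 1 ≤ 1 and β > 1, the Beta density is monotone decreasing on [0,1]; the mode is at 0.
Mean = 1/(1+6) = 0.143.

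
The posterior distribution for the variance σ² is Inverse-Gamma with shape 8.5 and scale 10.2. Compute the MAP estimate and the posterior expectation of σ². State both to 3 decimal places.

Mode = β/(α+1) = 10.2/9.5 = 1.074.
Mean = β/(α−1) = 10.2/7.5 = 1.360.

MAP = 1.074, posterior mean = 1.360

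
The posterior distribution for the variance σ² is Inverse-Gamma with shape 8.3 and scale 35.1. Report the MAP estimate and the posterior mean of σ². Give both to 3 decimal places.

MAP: 3.774. Posterior mean: 4.808.

Mode = β/(α+1) = 35.1/9.3 = 3.774.
Mean = β/(α−1) = 35.1/7.3 = 4.808.
The posterior is right-skewed, so the mean exceeds the mode.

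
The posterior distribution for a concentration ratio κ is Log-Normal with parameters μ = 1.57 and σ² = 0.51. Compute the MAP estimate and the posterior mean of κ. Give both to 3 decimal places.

κ_MAP = 2.886, E[κ|data] = 6.203

Mode = exp(μ − σ²) = exp(1.06) = 2.886.
Mean = exp(μ + σ²/2) = exp(1.825) = 6.203.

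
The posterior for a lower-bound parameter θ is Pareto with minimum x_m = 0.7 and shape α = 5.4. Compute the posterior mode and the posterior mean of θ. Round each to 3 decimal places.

The Pareto density is strictly decreasing on [x_m, ∞), so the mode is x_m = 0.700.
Mean = α·x_m/(α−1) = 5.4·0.7/4.4 = 0.859.

posterior mode = 0.700, posterior mean = 0.859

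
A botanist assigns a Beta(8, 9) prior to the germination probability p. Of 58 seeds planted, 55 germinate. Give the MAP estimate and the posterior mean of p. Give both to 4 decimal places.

Posterior: Beta(8+55, 9+3) = Beta(63, 12).
Mode = (63−1)/(63+12−2) = 62/73 = 0.8493.
Mean = 63/(63+12) = 63/75 = 0.8400.

MAP = 0.8493, posterior mean = 0.8400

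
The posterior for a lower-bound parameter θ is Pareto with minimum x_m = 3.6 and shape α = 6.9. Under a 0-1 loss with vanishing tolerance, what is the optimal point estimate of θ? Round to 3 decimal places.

3.600

The Pareto density is strictly decreasing on [x_m, ∞), so the mode is x_m = 3.600.
Mean = α·x_m/(α−1) = 6.9·3.6/5.9 = 4.210.
This is the posterior mode — the MAP estimate.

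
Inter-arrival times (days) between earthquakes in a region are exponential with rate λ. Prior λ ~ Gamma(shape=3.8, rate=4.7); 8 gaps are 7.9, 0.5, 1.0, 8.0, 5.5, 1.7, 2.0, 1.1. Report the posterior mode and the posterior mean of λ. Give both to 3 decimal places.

Σ times = 27.7. Posterior: Gamma(shape = 3.8+8 = 11.8, rate = 4.7+27.7 = 32.4).
Mode = (α−1)/β = 10.8/32.4 = 0.333.
Mean = α/β = 11.8/32.4 = 0.364.
The mean is pulled above the mode by the posterior's right skew.

MAP = 0.333, posterior mean = 0.364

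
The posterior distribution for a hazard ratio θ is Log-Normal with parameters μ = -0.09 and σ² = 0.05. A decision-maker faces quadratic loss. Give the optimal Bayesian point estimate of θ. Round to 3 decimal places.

0.937

Mode = exp(μ − σ²) = exp(-0.14) = 0.869.
Mean = exp(μ + σ²/2) = exp(-0.065) = 0.937.
Quadratic loss ⇒ the optimal estimator is the posterior mean.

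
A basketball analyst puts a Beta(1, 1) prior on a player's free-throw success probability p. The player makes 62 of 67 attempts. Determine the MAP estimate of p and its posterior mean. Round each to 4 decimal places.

MAP estimate = 0.9254, posterior mean = 0.9130

Posterior: Beta(1+62, 1+5) = Beta(63, 6).
Mode = (63−1)/(63+6−2) = 62/67 = 0.9254.
With a flat prior the MAP equals the MLE, 62/67.
Mean = 63/(63+6) = 63/69 = 0.9130.
The posterior is left-skewed, so the mode exceeds the mean.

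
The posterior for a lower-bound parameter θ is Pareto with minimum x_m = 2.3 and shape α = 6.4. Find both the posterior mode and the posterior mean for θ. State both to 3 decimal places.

posterior mode = 2.300, posterior mean = 2.726

The Pareto density is strictly decreasing on [x_m, ∞), so the mode is x_m = 2.300.
Mean = α·x_m/(α−1) = 6.4·2.3/5.4 = 2.726.
Mean > mode: the posterior has a right tail.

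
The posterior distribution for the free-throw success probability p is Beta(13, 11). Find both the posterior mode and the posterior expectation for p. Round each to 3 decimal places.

Mode = (13−1)/(13+11−2) = 12/22 = 0.545.
Mean = 13/(13+11) = 13/24 = 0.542.

MAP = 0.545, posterior mean = 0.542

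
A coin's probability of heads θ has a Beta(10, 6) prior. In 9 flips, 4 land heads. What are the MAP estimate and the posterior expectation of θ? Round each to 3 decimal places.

Posterior: Beta(10+4, 6+5) = Beta(14, 11).
Mode = (14−1)/(14+11−2) = 13/23 = 0.565.
Mean = 14/(14+11) = 14/25 = 0.560.
The posterior is left-skewed, so the mode exceeds the mean.

MAP = 0.565, posterior mean = 0.560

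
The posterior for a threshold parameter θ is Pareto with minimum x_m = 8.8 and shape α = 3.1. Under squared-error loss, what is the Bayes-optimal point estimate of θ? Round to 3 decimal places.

12.990

The Pareto density is strictly decreasing on [x_m, ∞), so the mode is x_m = 8.800.
Mean = α·x_m/(α−1) = 3.1·8.8/2.1 = 12.990.
Squared-error loss ⇒ the optimal estimator is the posterior mean.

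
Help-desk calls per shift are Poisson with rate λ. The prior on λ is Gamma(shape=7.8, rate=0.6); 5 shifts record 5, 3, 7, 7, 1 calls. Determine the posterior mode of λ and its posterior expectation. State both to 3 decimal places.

Σ counts = 23. Posterior: Gamma(shape = 7.8+23 = 30.8, rate = 0.6+5 = 5.6).
Mode = (α−1)/β = 29.8/5.6 = 5.321.
Mean = α/β = 30.8/5.6 = 5.500.

posterior mode = 5.321, posterior expectation = 5.500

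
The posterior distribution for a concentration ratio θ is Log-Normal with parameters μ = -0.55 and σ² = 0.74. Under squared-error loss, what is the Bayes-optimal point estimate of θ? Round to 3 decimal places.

0.835

Mode = exp(μ − σ²) = exp(-1.29) = 0.275.
Mean = exp(μ + σ²/2) = exp(-0.180) = 0.835.
Squared-error loss ⇒ the optimal estimator is the posterior mean.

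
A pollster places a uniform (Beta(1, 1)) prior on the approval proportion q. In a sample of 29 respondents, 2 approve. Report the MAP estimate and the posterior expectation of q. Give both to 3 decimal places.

Posterior: Beta(1+2, 1+27) = Beta(3, 28).
Mode = (3−1)/(3+28−2) = 2/29 = 0.069.
Mean = 3/(3+28) = 3/31 = 0.097.

MAP estimate = 0.069, posterior expectation = 0.097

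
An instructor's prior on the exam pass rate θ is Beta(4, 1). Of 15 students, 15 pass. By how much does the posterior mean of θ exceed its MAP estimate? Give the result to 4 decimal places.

Posterior: Beta(4+15, 1+0) = Beta(19, 1).
Since β = 1 ≤ 1 and α > 1, the Beta density is monotone increasing on [0,1]; the mode is at 1.
Mean = 19/(19+1) = 0.9500.
Difference = 0.9500 − 1.0000 = -0.0500.
The posterior is left-skewed, so the mode exceeds the mean.

-0.0500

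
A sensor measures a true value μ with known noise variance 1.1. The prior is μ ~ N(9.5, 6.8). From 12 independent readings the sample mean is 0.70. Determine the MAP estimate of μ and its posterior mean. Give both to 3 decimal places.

MAP: 0.817. Posterior mean: 0.817.

Posterior for μ is Normal. Precision-weighted mean: (1/6.8·9.5 + 12/1.1·0.70) / (1/6.8 + 12/1.1) = 0.817.
A Normal posterior is symmetric, so mode = mean.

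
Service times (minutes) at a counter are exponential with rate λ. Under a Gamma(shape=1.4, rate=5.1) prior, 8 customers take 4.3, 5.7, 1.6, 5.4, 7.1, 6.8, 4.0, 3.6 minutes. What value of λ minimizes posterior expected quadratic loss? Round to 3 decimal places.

0.216

Σ times = 38.5. Posterior: Gamma(shape = 1.4+8 = 9.4, rate = 5.1+38.5 = 43.6).
Mode = (α−1)/β = 8.4/43.6 = 0.193.
Mean = α/β = 9.4/43.6 = 0.216.
Quadratic loss ⇒ the optimal estimator is the posterior mean.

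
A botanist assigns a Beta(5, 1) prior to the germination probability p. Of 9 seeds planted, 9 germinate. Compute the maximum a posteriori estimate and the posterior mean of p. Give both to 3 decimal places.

Posterior: Beta(5+9, 1+0) = Beta(14, 1).
Since β = 1 ≤ 1 and α > 1, the Beta density is monotone increasing on [0,1]; the mode is at 1.
Mean = 14/(14+1) = 0.933.

p_MAP = 1.000, E[p|data] = 0.933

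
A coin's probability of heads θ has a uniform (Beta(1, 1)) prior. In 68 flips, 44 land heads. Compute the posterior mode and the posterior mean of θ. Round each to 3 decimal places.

Posterior: Beta(1+44, 1+24) = Beta(45, 25).
Mode = (45−1)/(45+25−2) = 44/68 = 0.647.
With a flat prior the MAP equals the MLE, 44/68.
Mean = 45/(45+25) = 45/70 = 0.643.
The mean is pulled below the mode by the posterior's left skew.

posterior mode = 0.647, posterior mean = 0.643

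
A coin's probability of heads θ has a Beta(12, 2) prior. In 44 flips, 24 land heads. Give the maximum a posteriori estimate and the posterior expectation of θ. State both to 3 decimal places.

Posterior: Beta(12+24, 2+20) = Beta(36, 22).
Mode = (36−1)/(36+22−2) = 35/56 = 0.625.
Mean = 36/(36+22) = 36/58 = 0.621.
Left-skewed posterior ⇒ mean < mode.

maximum a posteriori estimate = 0.625, posterior expectation = 0.621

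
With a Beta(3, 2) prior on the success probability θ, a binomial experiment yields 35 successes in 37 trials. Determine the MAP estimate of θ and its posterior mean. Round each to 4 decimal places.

Posterior: Beta(3+35, 2+2) = Beta(38, 4).
Mode = (38−1)/(38+4−2) = 37/40 = 0.9250.
Mean = 38/(38+4) = 38/42 = 0.9048.
Mode > mean: the posterior has a left tail.

MAP estimate = 0.9250, posterior mean = 0.9048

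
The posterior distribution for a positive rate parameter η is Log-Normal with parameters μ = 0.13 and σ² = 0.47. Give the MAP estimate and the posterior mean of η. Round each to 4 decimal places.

Mode = exp(μ − σ²) = exp(-0.34) = 0.7118.
Mean = exp(μ + σ²/2) = exp(0.365) = 1.4405.

MAP: 0.7118. Posterior mean: 1.4405.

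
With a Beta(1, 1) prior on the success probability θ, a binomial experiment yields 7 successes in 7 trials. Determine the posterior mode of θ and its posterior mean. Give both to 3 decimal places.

Posterior: Beta(1+7, 1+0) = Beta(8, 1).
Since β = 1 ≤ 1 and α > 1, the Beta density is monotone increasing on [0,1]; the mode is at 1.
Mean = 8/(8+1) = 0.889.
The mean is pulled below the mode by the posterior's left skew.

posterior mode = 1.000, posterior mean = 0.889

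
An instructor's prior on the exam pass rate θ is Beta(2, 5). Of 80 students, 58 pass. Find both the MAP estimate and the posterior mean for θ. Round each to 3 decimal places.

MAP = 0.694; posterior mean = 0.690

Posterior: Beta(2+58, 5+22) = Beta(60, 27).
Mode = (60−1)/(60+27−2) = 59/85 = 0.694.
Mean = 60/(60+27) = 60/87 = 0.690.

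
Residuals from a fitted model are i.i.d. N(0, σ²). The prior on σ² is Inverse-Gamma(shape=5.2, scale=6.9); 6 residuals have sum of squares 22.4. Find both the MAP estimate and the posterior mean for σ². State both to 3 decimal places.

Posterior: Inverse-Gamma(shape = 5.2+6/2 = 8.2, scale = 6.9+22.4/2 = 18.1).
Mode = β/(α+1) = 18.1/9.2 = 1.967.
Mean = β/(α−1) = 18.1/7.2 = 2.514.
The mean is pulled above the mode by the posterior's right skew.

MAP = 1.967; posterior mean = 2.514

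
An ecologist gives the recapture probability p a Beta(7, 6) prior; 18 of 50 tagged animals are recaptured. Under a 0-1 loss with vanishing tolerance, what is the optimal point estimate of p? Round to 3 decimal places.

Posterior: Beta(7+18, 6+32) = Beta(25, 38).
Mode = (25−1)/(25+38−2) = 24/61 = 0.393.
Mean = 25/(25+38) = 25/63 = 0.397.
This is the posterior mode — the MAP estimate.

0.393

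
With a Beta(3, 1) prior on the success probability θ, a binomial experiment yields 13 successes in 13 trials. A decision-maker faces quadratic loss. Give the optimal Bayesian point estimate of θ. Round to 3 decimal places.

0.941

Posterior: Beta(3+13, 1+0) = Beta(16, 1).
Since β = 1 ≤ 1 and α > 1, the Beta density is monotone increasing on [0,1]; the mode is at 1.
Mean = 16/(16+1) = 0.941.
Quadratic loss ⇒ the optimal estimator is the posterior mean.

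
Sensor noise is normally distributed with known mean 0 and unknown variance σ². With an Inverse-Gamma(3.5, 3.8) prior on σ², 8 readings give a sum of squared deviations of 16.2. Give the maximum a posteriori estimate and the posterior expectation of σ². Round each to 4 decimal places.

Posterior: Inverse-Gamma(shape = 3.5+8/2 = 7.5, scale = 3.8+16.2/2 = 11.9).
Mode = β/(α+1) = 11.9/8.5 = 1.4000.
Mean = β/(α−1) = 11.9/6.5 = 1.8308.

MAP: 1.4000. Posterior mean: 1.8308.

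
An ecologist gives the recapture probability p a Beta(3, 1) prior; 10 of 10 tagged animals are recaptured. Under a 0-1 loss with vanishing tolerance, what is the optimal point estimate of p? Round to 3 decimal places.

Posterior: Beta(3+10, 1+0) = Beta(13, 1).
Since β = 1 ≤ 1 and α > 1, the Beta density is monotone increasing on [0,1]; the mode is at 1.
Mean = 13/(13+1) = 0.929.
This is the posterior mode — the MAP estimate.

1.000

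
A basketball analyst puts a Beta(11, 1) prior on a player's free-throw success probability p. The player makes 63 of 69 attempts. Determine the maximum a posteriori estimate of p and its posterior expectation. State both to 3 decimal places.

MAP = 0.924, posterior mean = 0.914

Posterior: Beta(11+63, 1+6) = Beta(74, 7).
Mode = (74−1)/(74+7−2) = 73/79 = 0.924.
Mean = 74/(74+7) = 74/81 = 0.914.
The posterior is left-skewed, so the mode exceeds the mean.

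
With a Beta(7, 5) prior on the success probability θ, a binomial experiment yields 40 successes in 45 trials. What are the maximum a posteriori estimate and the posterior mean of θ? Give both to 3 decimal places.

MAP = 0.836, posterior mean = 0.825

Posterior: Beta(7+40, 5+5) = Beta(47, 10).
Mode = (47−1)/(47+10−2) = 46/55 = 0.836.
Mean = 47/(47+10) = 47/57 = 0.825.
Left-skewed posterior ⇒ mean < mode.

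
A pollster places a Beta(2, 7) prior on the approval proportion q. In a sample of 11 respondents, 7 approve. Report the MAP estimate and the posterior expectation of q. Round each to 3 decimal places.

q_MAP = 0.444, E[q|data] = 0.450

Posterior: Beta(2+7, 7+4) = Beta(9, 11).
Mode = (9−1)/(9+11−2) = 8/18 = 0.444.
Mean = 9/(9+11) = 9/20 = 0.450.
The mean is pulled above the mode by the posterior's right skew.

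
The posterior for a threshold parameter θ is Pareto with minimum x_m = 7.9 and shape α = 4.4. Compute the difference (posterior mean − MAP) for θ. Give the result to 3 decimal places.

2.324

The Pareto density is strictly decreasing on [x_m, ∞), so the mode is x_m = 7.900.
Mean = α·x_m/(α−1) = 4.4·7.9/3.4 = 10.224.
Difference = 10.224 − 7.900 = 2.324.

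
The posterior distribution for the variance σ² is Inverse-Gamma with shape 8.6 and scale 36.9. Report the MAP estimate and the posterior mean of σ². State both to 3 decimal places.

Mode = β/(α+1) = 36.9/9.6 = 3.844.
Mean = β/(α−1) = 36.9/7.6 = 4.855.

MAP = 3.844; posterior mean = 4.855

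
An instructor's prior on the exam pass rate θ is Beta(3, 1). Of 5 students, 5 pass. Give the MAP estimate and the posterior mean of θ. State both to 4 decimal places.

MAP: 1.0000. Posterior mean: 0.8889.

Posterior: Beta(3+5, 1+0) = Beta(8, 1).
Since β = 1 ≤ 1 and α > 1, the Beta density is monotone increasing on [0,1]; the mode is at 1.
Mean = 8/(8+1) = 0.8889.
Left-skewed posterior ⇒ mean < mode.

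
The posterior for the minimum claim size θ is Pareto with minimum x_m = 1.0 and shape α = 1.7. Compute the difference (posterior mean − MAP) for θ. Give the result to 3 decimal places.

1.429

The Pareto density is strictly decreasing on [x_m, ∞), so the mode is x_m = 1.000.
Mean = α·x_m/(α−1) = 1.7·1.0/0.7 = 2.429.
Difference = 2.429 − 1.000 = 1.429.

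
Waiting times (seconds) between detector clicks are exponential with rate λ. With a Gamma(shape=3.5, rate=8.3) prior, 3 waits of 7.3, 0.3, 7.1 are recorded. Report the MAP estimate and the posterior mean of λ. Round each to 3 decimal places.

Σ times = 14.7. Posterior: Gamma(shape = 3.5+3 = 6.5, rate = 8.3+14.7 = 23.0).
Mode = (α−1)/β = 5.5/23.0 = 0.239.
Mean = α/β = 6.5/23.0 = 0.283.
Mean > mode: the posterior has a right tail.

MAP estimate = 0.239, posterior mean = 0.283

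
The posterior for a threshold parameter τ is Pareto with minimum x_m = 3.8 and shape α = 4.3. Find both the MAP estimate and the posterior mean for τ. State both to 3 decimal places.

The Pareto density is strictly decreasing on [x_m, ∞), so the mode is x_m = 3.800.
Mean = α·x_m/(α−1) = 4.3·3.8/3.3 = 4.952.

MAP: 3.800. Posterior mean: 4.952.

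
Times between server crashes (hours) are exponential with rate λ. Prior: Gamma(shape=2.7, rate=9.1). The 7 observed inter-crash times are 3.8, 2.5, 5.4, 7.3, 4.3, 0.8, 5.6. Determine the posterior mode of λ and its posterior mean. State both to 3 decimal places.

MAP = 0.224; posterior mean = 0.250

Σ times = 29.7. Posterior: Gamma(shape = 2.7+7 = 9.7, rate = 9.1+29.7 = 38.8).
Mode = (α−1)/β = 8.7/38.8 = 0.224.
Mean = α/β = 9.7/38.8 = 0.250.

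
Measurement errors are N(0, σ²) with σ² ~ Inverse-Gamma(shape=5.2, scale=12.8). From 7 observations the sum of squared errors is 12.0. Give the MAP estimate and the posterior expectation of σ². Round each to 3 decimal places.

Posterior: Inverse-Gamma(shape = 5.2+7/2 = 8.7, scale = 12.8+12.0/2 = 18.8).
Mode = β/(α+1) = 18.8/9.7 = 1.938.
Mean = β/(α−1) = 18.8/7.7 = 2.442.
The posterior is right-skewed, so the mean exceeds the mode.

MAP: 1.938. Posterior mean: 2.442.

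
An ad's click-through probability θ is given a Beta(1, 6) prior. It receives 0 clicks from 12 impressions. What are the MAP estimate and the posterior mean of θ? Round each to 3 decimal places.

Posterior: Beta(1+0, 6+12) = Beta(1, 18).
Since α = 1 ≤ 1 and β > 1, the Beta density is monotone decreasing on [0,1]; the mode is at 0.
Mean = 1/(1+18) = 0.053.
Mean > mode: the posterior has a right tail.

MAP: 0.000. Posterior mean: 0.053.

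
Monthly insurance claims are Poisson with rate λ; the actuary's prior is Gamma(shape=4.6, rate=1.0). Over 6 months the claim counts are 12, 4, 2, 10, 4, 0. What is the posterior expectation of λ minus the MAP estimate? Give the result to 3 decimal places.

Σ counts = 32. Posterior: Gamma(shape = 4.6+32 = 36.6, rate = 1.0+6 = 7.0).
Mode = (α−1)/β = 35.6/7.0 = 5.086.
Mean = α/β = 36.6/7.0 = 5.229.
Difference = 5.229 − 5.086 = 0.143.

0.143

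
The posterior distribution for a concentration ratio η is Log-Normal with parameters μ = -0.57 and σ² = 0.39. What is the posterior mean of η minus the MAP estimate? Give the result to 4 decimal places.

0.3044

Mode = exp(μ − σ²) = exp(-0.96) = 0.3829.
Mean = exp(μ + σ²/2) = exp(-0.375) = 0.6873.
Difference = 0.6873 − 0.3829 = 0.3044.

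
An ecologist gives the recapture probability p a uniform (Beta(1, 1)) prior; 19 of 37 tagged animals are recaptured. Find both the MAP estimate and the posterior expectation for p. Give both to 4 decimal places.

Posterior: Beta(1+19, 1+18) = Beta(20, 19).
Mode = (20−1)/(20+19−2) = 19/37 = 0.5135.
Mean = 20/(20+19) = 20/39 = 0.5128.

MAP = 0.5135; posterior mean = 0.5128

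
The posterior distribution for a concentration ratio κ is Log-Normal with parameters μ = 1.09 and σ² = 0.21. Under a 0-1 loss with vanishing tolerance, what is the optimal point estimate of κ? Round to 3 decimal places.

Mode = exp(μ − σ²) = exp(0.88) = 2.411.
Mean = exp(μ + σ²/2) = exp(1.195) = 3.304.
This is the posterior mode — the MAP estimate.

2.411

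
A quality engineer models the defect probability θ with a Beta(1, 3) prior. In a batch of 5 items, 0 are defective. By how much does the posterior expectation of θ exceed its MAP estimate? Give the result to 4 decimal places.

0.1111

Posterior: Beta(1+0, 3+5) = Beta(1, 8).
Since α = 1 ≤ 1 and β > 1, the Beta density is monotone decreasing on [0,1]; the mode is at 0.
Mean = 1/(1+8) = 0.1111.
Difference = 0.1111 − 0.0000 = 0.1111.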